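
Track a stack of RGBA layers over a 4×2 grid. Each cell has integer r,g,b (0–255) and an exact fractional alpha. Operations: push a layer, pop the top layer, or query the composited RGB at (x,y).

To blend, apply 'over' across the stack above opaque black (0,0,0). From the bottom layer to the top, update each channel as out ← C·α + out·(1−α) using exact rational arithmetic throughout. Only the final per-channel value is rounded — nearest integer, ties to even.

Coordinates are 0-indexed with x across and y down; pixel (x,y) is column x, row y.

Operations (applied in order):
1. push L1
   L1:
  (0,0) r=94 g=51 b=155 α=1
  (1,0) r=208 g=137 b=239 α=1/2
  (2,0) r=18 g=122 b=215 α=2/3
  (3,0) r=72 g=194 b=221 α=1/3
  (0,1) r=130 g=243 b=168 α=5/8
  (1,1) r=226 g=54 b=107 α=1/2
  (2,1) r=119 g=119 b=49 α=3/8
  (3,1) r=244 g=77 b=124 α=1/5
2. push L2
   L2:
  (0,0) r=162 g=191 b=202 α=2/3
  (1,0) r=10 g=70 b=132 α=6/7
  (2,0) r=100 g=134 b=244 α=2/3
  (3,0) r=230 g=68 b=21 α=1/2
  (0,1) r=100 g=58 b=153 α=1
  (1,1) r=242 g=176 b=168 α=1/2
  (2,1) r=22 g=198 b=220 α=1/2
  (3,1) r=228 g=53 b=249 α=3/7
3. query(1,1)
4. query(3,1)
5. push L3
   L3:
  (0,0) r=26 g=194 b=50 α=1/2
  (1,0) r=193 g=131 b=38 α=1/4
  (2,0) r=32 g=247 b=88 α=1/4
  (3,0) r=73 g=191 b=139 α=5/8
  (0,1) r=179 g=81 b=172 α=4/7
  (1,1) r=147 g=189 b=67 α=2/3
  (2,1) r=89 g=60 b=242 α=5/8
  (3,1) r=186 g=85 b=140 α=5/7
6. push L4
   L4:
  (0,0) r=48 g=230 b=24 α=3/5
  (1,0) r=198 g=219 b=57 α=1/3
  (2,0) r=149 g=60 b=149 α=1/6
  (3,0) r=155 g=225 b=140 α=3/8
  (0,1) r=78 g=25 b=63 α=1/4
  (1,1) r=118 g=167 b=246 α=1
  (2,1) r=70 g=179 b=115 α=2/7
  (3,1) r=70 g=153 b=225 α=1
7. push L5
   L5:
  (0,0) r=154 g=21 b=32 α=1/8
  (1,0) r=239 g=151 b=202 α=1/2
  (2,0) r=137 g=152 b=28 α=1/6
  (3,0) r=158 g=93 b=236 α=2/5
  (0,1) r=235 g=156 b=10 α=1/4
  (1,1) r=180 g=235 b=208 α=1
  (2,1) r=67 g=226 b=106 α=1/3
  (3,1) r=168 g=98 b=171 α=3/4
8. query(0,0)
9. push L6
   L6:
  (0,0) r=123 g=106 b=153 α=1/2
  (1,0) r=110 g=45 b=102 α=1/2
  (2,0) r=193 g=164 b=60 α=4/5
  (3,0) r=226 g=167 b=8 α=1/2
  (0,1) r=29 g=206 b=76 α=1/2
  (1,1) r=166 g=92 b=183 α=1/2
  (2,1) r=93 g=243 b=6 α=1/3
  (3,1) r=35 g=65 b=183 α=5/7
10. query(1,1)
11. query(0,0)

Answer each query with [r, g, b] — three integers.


query (1,1) [L1,L2] — begin 0,0,0
+L1 (α=1/2) → [113, 27, 107/2]
+L2 (α=1/2) → [355/2, 203/2, 443/4]
rounded: [178, 102, 111]

(3,1) stack=L1,L2; from [0,0,0]:
after L1 α=1/5: [244/5, 77/5, 124/5]
after L2 α=3/7: [628/5, 1103/35, 4231/35]
= [126, 32, 121]

query (0,0) [L1,L2,L3,L4,L5] — begin 0,0,0
after L1 α=1: [94, 51, 155]
after L2 α=2/3: [418/3, 433/3, 559/3]
after L3 α=1/2: [248/3, 1015/6, 709/6]
after L4 α=3/5: [928/15, 617/3, 185/3]
after L5 α=1/8: [4403/60, 2191/12, 1391/24]
→ [73, 183, 58]

at x=1,y=1 over L1,L2,L3,L4,L5,L6:
+L1 (α=1/2) → [113, 27, 107/2]
+L2 (α=1/2) → [355/2, 203/2, 443/4]
+L3 (α=2/3) → [943/6, 959/6, 979/12]
+L4 (α=1) → [118, 167, 246]
+L5 (α=1) → [180, 235, 208]
+L6 (α=1/2) → [173, 327/2, 391/2]
= [173, 164, 196]

query (0,0) [L1,L2,L3,L4,L5,L6] — begin 0,0,0
after L1 α=1: [94, 51, 155]
after L2 α=2/3: [418/3, 433/3, 559/3]
after L3 α=1/2: [248/3, 1015/6, 709/6]
after L4 α=3/5: [928/15, 617/3, 185/3]
after L5 α=1/8: [4403/60, 2191/12, 1391/24]
after L6 α=1/2: [11783/120, 3463/24, 5063/48]
→ [98, 144, 105]


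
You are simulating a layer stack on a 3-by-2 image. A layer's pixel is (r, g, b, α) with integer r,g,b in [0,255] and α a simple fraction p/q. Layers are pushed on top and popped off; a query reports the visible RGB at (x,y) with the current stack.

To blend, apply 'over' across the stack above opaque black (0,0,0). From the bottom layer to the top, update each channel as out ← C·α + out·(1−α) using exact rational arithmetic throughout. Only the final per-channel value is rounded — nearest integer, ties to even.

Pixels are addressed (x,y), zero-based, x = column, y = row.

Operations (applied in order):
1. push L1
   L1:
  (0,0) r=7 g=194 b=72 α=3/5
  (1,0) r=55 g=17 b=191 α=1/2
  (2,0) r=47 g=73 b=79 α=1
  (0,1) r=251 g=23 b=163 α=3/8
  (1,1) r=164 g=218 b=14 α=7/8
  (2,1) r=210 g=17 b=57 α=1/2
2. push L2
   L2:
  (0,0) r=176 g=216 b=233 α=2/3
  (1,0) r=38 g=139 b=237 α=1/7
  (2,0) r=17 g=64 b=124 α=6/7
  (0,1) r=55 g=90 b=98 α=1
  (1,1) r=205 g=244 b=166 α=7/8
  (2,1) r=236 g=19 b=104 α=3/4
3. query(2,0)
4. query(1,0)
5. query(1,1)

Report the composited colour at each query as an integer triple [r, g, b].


at x=2,y=0 over L1,L2:
L1 α=1: [47, 73, 79]
L2 α=6/7: [149/7, 457/7, 823/7]
rounded: [21, 65, 118]

at x=1,y=0 over L1,L2:
after L1 α=1/2: [55/2, 17/2, 191/2]
after L2 α=1/7: [29, 190/7, 810/7]
→ [29, 27, 116]

at x=1,y=1 over L1,L2:
after L1 α=7/8: [287/2, 763/4, 49/4]
after L2 α=7/8: [3157/16, 7595/32, 4697/32]
→ [197, 237, 147]


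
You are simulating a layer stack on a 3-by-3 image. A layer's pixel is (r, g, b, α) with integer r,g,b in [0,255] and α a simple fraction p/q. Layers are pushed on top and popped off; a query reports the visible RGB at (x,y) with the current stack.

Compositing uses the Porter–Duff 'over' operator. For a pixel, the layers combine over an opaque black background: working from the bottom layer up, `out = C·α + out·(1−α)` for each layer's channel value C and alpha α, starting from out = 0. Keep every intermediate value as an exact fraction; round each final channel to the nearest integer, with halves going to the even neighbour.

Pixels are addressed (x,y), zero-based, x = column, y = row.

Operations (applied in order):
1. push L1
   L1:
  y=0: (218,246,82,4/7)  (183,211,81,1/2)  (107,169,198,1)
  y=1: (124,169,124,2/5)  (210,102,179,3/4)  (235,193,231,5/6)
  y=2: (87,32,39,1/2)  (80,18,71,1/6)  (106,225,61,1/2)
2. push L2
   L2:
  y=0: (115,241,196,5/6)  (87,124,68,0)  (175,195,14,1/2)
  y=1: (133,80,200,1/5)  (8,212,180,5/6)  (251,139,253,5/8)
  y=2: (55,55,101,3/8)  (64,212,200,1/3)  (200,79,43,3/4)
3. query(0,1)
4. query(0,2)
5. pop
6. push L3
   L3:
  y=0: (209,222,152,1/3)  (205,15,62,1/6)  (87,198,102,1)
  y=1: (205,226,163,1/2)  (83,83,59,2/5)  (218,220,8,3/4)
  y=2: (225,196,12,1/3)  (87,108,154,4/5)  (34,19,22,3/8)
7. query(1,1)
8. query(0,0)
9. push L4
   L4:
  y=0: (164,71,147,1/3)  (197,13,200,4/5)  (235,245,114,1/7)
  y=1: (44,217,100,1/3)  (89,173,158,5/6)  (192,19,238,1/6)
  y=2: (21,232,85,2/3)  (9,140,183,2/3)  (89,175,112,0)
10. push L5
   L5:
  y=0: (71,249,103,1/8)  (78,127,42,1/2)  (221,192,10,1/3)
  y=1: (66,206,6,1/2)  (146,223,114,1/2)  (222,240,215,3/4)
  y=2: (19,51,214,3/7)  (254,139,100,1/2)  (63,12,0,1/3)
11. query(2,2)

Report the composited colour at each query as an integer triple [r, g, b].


(0,1) stack=L1,L2; from [0,0,0]:
L1 α=2/5: [248/5, 338/5, 248/5]
L2 α=1/5: [1657/25, 1752/25, 1992/25]
→ [66, 70, 80]

query (0,2) [L1,L2] — begin 0,0,0
L1 α=1/2: [87/2, 16, 39/2]
L2 α=3/8: [765/16, 245/8, 801/16]
rounded: [48, 31, 50]

at x=1,y=1 over L1,L3:
+L1 (α=3/4) → [315/2, 153/2, 537/4]
+L3 (α=2/5) → [1277/10, 791/10, 2083/20]
→ [128, 79, 104]

at x=0,y=0 over L1,L3:
L1 α=4/7: [872/7, 984/7, 328/7]
L3 α=1/3: [1069/7, 1174/7, 1720/21]
→ [153, 168, 82]

query (2,2) [L1,L3,L4,L5] — begin 0,0,0
after L1 α=1/2: [53, 225/2, 61/2]
after L3 α=3/8: [367/8, 1239/16, 437/16]
after L4 α=0: [367/8, 1239/16, 437/16]
after L5 α=1/3: [619/12, 445/8, 437/24]
= [52, 56, 18]


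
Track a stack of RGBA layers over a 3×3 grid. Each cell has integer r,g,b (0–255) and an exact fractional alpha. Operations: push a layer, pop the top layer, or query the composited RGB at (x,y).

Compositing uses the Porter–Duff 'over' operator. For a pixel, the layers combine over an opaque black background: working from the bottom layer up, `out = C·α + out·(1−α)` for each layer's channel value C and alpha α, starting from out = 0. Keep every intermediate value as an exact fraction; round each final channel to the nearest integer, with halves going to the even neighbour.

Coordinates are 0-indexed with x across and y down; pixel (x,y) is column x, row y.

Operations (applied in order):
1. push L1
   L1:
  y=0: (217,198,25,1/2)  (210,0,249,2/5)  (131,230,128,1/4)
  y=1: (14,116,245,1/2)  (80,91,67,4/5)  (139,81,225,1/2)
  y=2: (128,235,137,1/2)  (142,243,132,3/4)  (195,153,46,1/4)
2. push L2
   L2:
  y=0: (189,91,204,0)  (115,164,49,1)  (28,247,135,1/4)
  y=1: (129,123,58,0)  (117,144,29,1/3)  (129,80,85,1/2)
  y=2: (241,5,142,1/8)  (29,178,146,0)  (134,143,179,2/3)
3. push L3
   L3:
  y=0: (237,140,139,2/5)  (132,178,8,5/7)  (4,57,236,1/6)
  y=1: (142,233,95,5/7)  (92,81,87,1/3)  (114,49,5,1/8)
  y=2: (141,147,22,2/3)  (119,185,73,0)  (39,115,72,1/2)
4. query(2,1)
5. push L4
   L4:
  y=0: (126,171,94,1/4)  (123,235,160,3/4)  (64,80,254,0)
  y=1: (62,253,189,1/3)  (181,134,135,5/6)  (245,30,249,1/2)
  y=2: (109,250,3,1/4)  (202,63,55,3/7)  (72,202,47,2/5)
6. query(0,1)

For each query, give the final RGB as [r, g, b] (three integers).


at x=2,y=1 over L1,L2,L3:
L1 α=1/2: [139/2, 81/2, 225/2]
L2 α=1/2: [397/4, 241/4, 395/4]
L3 α=1/8: [3235/32, 1883/32, 2785/32]
rounded: [101, 59, 87]

(0,1) stack=L1,L2,L3,L4; from [0,0,0]:
+L1 (α=1/2) → [7, 58, 245/2]
+L2 (α=0) → [7, 58, 245/2]
+L3 (α=5/7) → [724/7, 183, 720/7]
+L4 (α=1/3) → [1882/21, 619/3, 921/7]
→ [90, 206, 132]


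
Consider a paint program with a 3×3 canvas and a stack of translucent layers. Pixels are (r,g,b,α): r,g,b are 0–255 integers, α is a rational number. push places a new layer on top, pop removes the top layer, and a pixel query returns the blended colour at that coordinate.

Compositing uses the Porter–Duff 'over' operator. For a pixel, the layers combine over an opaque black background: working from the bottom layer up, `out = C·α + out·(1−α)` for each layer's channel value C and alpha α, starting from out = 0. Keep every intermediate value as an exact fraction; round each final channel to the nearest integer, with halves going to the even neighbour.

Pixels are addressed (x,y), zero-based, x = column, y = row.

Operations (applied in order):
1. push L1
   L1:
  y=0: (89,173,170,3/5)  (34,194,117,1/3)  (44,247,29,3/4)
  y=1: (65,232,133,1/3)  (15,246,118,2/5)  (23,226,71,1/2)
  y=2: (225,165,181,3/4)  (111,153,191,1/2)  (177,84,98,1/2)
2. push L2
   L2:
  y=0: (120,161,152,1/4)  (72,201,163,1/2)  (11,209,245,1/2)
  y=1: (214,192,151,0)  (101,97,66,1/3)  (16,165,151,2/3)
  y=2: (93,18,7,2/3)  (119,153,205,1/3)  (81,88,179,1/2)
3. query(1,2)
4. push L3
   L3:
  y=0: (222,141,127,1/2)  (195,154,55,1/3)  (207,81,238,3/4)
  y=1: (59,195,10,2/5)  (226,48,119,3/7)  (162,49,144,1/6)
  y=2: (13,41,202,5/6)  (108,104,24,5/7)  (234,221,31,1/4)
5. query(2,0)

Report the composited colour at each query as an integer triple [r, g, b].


query (1,2) [L1,L2] — begin 0,0,0
L1 α=1/2: [111/2, 153/2, 191/2]
L2 α=1/3: [230/3, 102, 132]
rounded: [77, 102, 132]

at x=2,y=0 over L1,L2,L3:
after L1 α=3/4: [33, 741/4, 87/4]
after L2 α=1/2: [22, 1577/8, 1067/8]
after L3 α=3/4: [643/4, 3521/32, 6779/32]
= [161, 110, 212]


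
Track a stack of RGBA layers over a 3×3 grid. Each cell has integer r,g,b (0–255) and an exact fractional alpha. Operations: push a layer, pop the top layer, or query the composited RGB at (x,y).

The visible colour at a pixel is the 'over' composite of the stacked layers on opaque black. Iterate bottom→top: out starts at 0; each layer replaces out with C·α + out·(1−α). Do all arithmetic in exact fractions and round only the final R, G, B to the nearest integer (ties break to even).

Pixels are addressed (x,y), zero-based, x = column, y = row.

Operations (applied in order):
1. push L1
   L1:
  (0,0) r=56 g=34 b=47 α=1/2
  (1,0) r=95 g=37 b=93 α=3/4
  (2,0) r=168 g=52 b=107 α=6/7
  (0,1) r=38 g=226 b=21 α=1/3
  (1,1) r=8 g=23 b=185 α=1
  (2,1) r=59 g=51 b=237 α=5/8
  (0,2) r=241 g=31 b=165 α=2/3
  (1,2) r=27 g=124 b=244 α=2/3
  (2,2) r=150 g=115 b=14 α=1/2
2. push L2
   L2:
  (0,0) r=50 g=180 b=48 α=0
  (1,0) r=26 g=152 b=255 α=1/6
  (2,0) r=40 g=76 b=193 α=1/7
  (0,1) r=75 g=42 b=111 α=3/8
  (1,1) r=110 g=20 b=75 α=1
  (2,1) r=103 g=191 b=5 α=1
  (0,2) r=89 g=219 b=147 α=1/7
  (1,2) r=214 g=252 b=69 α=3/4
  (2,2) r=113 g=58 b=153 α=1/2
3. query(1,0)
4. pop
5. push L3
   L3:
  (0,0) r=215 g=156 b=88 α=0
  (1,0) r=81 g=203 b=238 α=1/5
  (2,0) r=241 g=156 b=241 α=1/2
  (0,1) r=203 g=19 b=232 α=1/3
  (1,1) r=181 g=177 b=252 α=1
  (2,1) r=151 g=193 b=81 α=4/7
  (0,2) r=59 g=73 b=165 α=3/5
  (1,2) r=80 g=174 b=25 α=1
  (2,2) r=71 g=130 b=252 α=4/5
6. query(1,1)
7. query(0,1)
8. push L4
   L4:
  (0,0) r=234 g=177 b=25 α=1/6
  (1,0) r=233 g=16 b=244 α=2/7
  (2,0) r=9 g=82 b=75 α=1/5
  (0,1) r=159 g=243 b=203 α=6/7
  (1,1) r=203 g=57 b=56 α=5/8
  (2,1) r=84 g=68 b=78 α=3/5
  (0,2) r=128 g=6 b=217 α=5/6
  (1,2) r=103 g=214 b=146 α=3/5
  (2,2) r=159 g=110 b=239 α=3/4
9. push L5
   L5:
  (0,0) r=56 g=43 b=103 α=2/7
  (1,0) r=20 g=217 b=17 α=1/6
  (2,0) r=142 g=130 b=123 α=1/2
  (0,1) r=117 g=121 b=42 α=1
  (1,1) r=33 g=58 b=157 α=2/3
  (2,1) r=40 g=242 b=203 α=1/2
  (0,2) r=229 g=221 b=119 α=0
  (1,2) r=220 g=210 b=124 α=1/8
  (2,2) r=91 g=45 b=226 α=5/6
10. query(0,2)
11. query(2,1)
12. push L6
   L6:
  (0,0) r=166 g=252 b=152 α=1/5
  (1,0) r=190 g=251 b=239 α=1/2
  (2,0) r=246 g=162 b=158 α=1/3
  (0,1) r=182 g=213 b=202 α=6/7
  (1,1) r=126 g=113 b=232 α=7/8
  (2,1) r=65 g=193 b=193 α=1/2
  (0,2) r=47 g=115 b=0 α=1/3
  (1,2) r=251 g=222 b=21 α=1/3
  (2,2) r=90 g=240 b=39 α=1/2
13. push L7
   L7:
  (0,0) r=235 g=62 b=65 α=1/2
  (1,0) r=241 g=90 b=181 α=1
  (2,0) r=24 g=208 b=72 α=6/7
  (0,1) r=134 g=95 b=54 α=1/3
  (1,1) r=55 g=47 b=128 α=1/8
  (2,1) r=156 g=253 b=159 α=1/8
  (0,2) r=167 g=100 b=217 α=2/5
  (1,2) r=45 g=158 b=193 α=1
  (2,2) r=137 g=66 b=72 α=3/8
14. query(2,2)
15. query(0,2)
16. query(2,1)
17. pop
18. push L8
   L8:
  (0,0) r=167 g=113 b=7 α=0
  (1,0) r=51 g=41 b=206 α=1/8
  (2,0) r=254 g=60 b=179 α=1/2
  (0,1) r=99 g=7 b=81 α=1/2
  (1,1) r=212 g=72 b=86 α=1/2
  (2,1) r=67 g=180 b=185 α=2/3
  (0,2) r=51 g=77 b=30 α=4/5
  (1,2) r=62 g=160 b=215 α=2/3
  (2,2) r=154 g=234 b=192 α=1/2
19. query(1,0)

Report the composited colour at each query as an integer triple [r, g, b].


query (1,0) [L1,L2] — begin 0,0,0
L1 α=3/4: [285/4, 111/4, 279/4]
L2 α=1/6: [1529/24, 1163/24, 805/8]
= [64, 48, 101]

query (1,1) [L1,L3] — begin 0,0,0
after L1 α=1: [8, 23, 185]
after L3 α=1: [181, 177, 252]
rounded: [181, 177, 252]

at x=0,y=1 over L1,L3:
+L1 (α=1/3) → [38/3, 226/3, 7]
+L3 (α=1/3) → [685/9, 509/9, 82]
rounded: [76, 57, 82]

(0,2) stack=L1,L3,L4,L5; from [0,0,0]:
+L1 (α=2/3) → [482/3, 62/3, 110]
+L3 (α=3/5) → [299/3, 781/15, 143]
+L4 (α=5/6) → [2219/18, 1231/90, 614/3]
+L5 (α=0) → [2219/18, 1231/90, 614/3]
= [123, 14, 205]

(2,1) stack=L1,L3,L4,L5; from [0,0,0]:
after L1 α=5/8: [295/8, 255/8, 1185/8]
after L3 α=4/7: [5717/56, 6941/56, 6147/56]
after L4 α=3/5: [12773/140, 12653/140, 12699/140]
after L5 α=1/2: [18373/280, 46533/280, 41119/280]
rounded: [66, 166, 147]

query (2,2) [L1,L3,L4,L5,L6,L7] — begin 0,0,0
+L1 (α=1/2) → [75, 115/2, 7]
+L3 (α=4/5) → [359/5, 231/2, 203]
+L4 (α=3/4) → [686/5, 891/8, 230]
+L5 (α=5/6) → [987/10, 897/16, 680/3]
+L6 (α=1/2) → [1887/20, 4737/32, 797/6]
+L7 (α=3/8) → [3531/32, 30021/256, 5281/48]
rounded: [110, 117, 110]

query (0,2) [L1,L3,L4,L5,L6,L7] — begin 0,0,0
after L1 α=2/3: [482/3, 62/3, 110]
after L3 α=3/5: [299/3, 781/15, 143]
after L4 α=5/6: [2219/18, 1231/90, 614/3]
after L5 α=0: [2219/18, 1231/90, 614/3]
after L6 α=1/3: [2642/27, 6406/135, 1228/9]
after L7 α=2/5: [5648/45, 15406/225, 506/3]
→ [126, 68, 169]

query (2,1) [L1,L3,L4,L5,L6,L7] — begin 0,0,0
L1 α=5/8: [295/8, 255/8, 1185/8]
L3 α=4/7: [5717/56, 6941/56, 6147/56]
L4 α=3/5: [12773/140, 12653/140, 12699/140]
L5 α=1/2: [18373/280, 46533/280, 41119/280]
L6 α=1/2: [36573/560, 100573/560, 95159/560]
L7 α=1/8: [49053/640, 120813/640, 107879/640]
rounded: [77, 189, 169]

query (1,0) [L1,L3,L4,L5,L6,L8] — begin 0,0,0
L1 α=3/4: [285/4, 111/4, 279/4]
L3 α=1/5: [366/5, 314/5, 517/5]
L4 α=2/7: [832/7, 346/7, 1005/7]
L5 α=1/6: [2150/21, 1083/14, 2572/21]
L6 α=1/2: [3070/21, 4597/28, 7591/42]
L8 α=1/8: [3223/24, 4761/32, 8827/48]
→ [134, 149, 184]


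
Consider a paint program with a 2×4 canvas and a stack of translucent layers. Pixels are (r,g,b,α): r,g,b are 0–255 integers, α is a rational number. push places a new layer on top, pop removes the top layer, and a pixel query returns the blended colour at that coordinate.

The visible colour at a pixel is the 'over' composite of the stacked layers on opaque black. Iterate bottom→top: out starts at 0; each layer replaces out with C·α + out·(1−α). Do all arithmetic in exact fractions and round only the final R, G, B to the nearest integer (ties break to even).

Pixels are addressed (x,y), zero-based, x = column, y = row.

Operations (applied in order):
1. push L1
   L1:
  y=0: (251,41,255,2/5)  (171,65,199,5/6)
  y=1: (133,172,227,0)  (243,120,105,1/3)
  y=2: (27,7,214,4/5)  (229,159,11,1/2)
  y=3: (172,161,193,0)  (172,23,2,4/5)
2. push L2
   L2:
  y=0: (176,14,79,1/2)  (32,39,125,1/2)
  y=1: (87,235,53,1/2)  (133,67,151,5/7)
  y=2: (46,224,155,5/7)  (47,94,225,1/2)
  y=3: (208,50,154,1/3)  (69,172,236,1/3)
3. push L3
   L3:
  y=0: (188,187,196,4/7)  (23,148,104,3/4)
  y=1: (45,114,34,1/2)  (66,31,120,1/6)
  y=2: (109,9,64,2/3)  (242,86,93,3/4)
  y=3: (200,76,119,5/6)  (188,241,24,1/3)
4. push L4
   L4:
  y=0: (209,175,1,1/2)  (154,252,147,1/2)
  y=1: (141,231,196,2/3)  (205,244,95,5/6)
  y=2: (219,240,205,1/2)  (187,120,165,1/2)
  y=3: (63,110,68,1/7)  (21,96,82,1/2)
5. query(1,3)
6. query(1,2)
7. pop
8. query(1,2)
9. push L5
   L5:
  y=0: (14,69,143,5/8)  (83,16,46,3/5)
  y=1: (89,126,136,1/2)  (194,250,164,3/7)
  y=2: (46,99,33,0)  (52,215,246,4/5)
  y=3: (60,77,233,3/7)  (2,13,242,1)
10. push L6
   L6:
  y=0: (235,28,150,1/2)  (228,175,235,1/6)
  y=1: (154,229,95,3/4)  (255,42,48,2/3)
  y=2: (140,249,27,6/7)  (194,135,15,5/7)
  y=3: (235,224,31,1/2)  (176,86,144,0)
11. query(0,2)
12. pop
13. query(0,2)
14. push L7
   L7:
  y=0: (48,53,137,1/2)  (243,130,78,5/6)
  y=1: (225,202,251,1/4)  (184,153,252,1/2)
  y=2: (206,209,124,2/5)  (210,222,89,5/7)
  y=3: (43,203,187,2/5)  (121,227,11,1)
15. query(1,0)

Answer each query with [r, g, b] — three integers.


at x=1,y=3 over L1,L2,L3,L4:
+L1 (α=4/5) → [688/5, 92/5, 8/5]
+L2 (α=1/3) → [1721/15, 348/5, 1196/15]
+L3 (α=1/3) → [6262/45, 1901/15, 2752/45]
+L4 (α=1/2) → [7207/90, 3341/30, 3221/45]
rounded: [80, 111, 72]

at x=1,y=2 over L1,L2,L3,L4:
L1 α=1/2: [229/2, 159/2, 11/2]
L2 α=1/2: [323/4, 347/4, 461/4]
L3 α=3/4: [3227/16, 1379/16, 1577/16]
L4 α=1/2: [6219/32, 3299/32, 4217/32]
rounded: [194, 103, 132]

(1,2) stack=L1,L2,L3; from [0,0,0]:
after L1 α=1/2: [229/2, 159/2, 11/2]
after L2 α=1/2: [323/4, 347/4, 461/4]
after L3 α=3/4: [3227/16, 1379/16, 1577/16]
rounded: [202, 86, 99]

query (0,2) [L1,L2,L3,L5,L6] — begin 0,0,0
+L1 (α=4/5) → [108/5, 28/5, 856/5]
+L2 (α=5/7) → [1366/35, 808/5, 5587/35]
+L3 (α=2/3) → [8996/105, 898/15, 10067/105]
+L5 (α=0) → [8996/105, 898/15, 10067/105]
+L6 (α=6/7) → [97196/735, 23308/105, 27077/735]
= [132, 222, 37]

query (0,2) [L1,L2,L3,L5] — begin 0,0,0
L1 α=4/5: [108/5, 28/5, 856/5]
L2 α=5/7: [1366/35, 808/5, 5587/35]
L3 α=2/3: [8996/105, 898/15, 10067/105]
L5 α=0: [8996/105, 898/15, 10067/105]
= [86, 60, 96]

query (1,0) [L1,L2,L3,L5,L7] — begin 0,0,0
after L1 α=5/6: [285/2, 325/6, 995/6]
after L2 α=1/2: [349/4, 559/12, 1745/12]
after L3 α=3/4: [625/16, 5887/48, 5489/48]
after L5 α=3/5: [2617/40, 7039/120, 8801/120]
after L7 α=5/6: [51217/240, 85039/720, 55601/720]
= [213, 118, 77]


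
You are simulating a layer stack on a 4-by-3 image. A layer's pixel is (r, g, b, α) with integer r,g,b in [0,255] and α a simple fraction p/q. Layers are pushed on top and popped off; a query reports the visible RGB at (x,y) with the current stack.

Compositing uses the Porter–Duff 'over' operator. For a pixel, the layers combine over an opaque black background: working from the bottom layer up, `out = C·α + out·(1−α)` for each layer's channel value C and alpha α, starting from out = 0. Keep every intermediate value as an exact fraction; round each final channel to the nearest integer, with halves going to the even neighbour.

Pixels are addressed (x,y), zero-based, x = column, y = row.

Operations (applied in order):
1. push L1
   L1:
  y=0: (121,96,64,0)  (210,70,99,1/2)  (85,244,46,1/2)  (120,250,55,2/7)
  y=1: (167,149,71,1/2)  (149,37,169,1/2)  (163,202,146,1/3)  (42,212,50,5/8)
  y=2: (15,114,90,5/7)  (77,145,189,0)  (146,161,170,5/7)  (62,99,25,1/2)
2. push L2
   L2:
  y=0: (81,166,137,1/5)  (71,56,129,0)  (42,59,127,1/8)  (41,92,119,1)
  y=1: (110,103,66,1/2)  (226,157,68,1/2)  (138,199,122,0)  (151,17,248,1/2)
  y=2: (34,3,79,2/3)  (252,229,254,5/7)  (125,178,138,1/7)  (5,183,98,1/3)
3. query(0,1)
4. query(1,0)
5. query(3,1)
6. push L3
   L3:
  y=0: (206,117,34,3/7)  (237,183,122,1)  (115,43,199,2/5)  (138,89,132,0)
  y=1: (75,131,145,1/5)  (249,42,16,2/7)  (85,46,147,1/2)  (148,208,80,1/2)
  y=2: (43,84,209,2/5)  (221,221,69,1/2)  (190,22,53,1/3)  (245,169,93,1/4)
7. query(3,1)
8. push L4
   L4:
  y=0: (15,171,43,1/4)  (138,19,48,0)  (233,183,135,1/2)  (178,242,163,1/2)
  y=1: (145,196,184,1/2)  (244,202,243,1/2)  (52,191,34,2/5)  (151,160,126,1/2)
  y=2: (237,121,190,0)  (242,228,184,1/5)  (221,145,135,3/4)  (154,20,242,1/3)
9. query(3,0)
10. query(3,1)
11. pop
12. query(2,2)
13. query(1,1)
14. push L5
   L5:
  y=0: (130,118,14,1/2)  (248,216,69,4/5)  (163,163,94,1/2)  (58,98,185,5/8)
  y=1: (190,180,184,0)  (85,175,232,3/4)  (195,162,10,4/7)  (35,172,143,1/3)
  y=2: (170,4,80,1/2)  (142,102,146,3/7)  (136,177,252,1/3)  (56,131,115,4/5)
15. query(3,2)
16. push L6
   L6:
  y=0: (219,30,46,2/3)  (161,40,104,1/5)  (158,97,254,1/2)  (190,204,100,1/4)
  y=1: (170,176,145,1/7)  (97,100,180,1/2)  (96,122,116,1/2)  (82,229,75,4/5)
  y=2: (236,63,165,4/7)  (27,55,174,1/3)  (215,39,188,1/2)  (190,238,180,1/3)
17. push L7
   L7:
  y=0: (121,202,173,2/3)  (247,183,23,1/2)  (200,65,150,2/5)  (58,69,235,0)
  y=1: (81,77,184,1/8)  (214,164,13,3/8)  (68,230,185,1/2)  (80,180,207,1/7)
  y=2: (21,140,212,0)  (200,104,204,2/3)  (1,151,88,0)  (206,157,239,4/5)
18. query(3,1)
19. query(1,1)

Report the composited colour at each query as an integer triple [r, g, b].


at x=0,y=1 over L1,L2:
after L1 α=1/2: [167/2, 149/2, 71/2]
after L2 α=1/2: [387/4, 355/4, 203/4]
= [97, 89, 51]

query (1,0) [L1,L2] — begin 0,0,0
L1 α=1/2: [105, 35, 99/2]
L2 α=0: [105, 35, 99/2]
→ [105, 35, 50]

query (3,1) [L1,L2] — begin 0,0,0
L1 α=5/8: [105/4, 265/2, 125/4]
L2 α=1/2: [709/8, 299/4, 1117/8]
→ [89, 75, 140]

query (3,1) [L1,L2,L3] — begin 0,0,0
L1 α=5/8: [105/4, 265/2, 125/4]
L2 α=1/2: [709/8, 299/4, 1117/8]
L3 α=1/2: [1893/16, 1131/8, 1757/16]
→ [118, 141, 110]

at x=3,y=0 over L1,L2,L3,L4:
+L1 (α=2/7) → [240/7, 500/7, 110/7]
+L2 (α=1) → [41, 92, 119]
+L3 (α=0) → [41, 92, 119]
+L4 (α=1/2) → [219/2, 167, 141]
= [110, 167, 141]

(3,1) stack=L1,L2,L3,L4; from [0,0,0]:
+L1 (α=5/8) → [105/4, 265/2, 125/4]
+L2 (α=1/2) → [709/8, 299/4, 1117/8]
+L3 (α=1/2) → [1893/16, 1131/8, 1757/16]
+L4 (α=1/2) → [4309/32, 2411/16, 3773/32]
= [135, 151, 118]

at x=2,y=2 over L1,L2,L3:
after L1 α=5/7: [730/7, 115, 850/7]
after L2 α=1/7: [5255/49, 124, 6066/49]
after L3 α=1/3: [19820/147, 90, 14729/147]
→ [135, 90, 100]

at x=1,y=1 over L1,L2,L3:
+L1 (α=1/2) → [149/2, 37/2, 169/2]
+L2 (α=1/2) → [601/4, 351/4, 305/4]
+L3 (α=2/7) → [4997/28, 2091/28, 1653/28]
= [178, 75, 59]

at x=3,y=2 over L1,L2,L3,L5:
+L1 (α=1/2) → [31, 99/2, 25/2]
+L2 (α=1/3) → [67/3, 94, 41]
+L3 (α=1/4) → [78, 451/4, 54]
+L5 (α=4/5) → [302/5, 2547/20, 514/5]
= [60, 127, 103]

query (3,1) [L1,L2,L3,L5,L6,L7] — begin 0,0,0
after L1 α=5/8: [105/4, 265/2, 125/4]
after L2 α=1/2: [709/8, 299/4, 1117/8]
after L3 α=1/2: [1893/16, 1131/8, 1757/16]
after L5 α=1/3: [2173/24, 1819/12, 967/8]
after L6 α=4/5: [2009/24, 12811/60, 3367/40]
after L7 α=1/7: [2329/28, 14611/70, 14241/140]
rounded: [83, 209, 102]

(1,1) stack=L1,L2,L3,L5,L6,L7; from [0,0,0]:
+L1 (α=1/2) → [149/2, 37/2, 169/2]
+L2 (α=1/2) → [601/4, 351/4, 305/4]
+L3 (α=2/7) → [4997/28, 2091/28, 1653/28]
+L5 (α=3/4) → [12137/112, 16791/112, 21141/112]
+L6 (α=1/2) → [23001/224, 27991/224, 41301/224]
+L7 (α=3/8) → [258813/1792, 250163/1792, 215241/1792]
→ [144, 140, 120]


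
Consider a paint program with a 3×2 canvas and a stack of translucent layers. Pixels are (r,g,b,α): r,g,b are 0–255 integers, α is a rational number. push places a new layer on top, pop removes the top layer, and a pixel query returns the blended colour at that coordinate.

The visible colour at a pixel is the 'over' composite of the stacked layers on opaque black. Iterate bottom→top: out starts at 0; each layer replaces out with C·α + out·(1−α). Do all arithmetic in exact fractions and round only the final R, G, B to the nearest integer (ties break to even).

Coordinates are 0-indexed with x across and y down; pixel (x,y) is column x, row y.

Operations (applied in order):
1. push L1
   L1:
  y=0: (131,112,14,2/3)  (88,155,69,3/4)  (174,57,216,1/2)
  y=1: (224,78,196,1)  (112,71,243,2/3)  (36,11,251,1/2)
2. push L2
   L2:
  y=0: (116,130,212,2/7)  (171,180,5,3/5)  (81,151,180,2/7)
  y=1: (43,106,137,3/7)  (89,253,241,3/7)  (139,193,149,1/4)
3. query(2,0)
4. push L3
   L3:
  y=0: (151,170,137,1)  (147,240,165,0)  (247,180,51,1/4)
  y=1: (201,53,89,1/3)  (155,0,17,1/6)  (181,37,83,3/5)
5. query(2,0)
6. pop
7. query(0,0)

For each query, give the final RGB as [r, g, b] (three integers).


at x=2,y=0 over L1,L2:
L1 α=1/2: [87, 57/2, 108]
L2 α=2/7: [597/7, 127/2, 900/7]
rounded: [85, 64, 129]

(2,0) stack=L1,L2,L3; from [0,0,0]:
+L1 (α=1/2) → [87, 57/2, 108]
+L2 (α=2/7) → [597/7, 127/2, 900/7]
+L3 (α=1/4) → [880/7, 741/8, 3057/28]
rounded: [126, 93, 109]

(0,0) stack=L1,L2; from [0,0,0]:
L1 α=2/3: [262/3, 224/3, 28/3]
L2 α=2/7: [2006/21, 1900/21, 1412/21]
= [96, 90, 67]


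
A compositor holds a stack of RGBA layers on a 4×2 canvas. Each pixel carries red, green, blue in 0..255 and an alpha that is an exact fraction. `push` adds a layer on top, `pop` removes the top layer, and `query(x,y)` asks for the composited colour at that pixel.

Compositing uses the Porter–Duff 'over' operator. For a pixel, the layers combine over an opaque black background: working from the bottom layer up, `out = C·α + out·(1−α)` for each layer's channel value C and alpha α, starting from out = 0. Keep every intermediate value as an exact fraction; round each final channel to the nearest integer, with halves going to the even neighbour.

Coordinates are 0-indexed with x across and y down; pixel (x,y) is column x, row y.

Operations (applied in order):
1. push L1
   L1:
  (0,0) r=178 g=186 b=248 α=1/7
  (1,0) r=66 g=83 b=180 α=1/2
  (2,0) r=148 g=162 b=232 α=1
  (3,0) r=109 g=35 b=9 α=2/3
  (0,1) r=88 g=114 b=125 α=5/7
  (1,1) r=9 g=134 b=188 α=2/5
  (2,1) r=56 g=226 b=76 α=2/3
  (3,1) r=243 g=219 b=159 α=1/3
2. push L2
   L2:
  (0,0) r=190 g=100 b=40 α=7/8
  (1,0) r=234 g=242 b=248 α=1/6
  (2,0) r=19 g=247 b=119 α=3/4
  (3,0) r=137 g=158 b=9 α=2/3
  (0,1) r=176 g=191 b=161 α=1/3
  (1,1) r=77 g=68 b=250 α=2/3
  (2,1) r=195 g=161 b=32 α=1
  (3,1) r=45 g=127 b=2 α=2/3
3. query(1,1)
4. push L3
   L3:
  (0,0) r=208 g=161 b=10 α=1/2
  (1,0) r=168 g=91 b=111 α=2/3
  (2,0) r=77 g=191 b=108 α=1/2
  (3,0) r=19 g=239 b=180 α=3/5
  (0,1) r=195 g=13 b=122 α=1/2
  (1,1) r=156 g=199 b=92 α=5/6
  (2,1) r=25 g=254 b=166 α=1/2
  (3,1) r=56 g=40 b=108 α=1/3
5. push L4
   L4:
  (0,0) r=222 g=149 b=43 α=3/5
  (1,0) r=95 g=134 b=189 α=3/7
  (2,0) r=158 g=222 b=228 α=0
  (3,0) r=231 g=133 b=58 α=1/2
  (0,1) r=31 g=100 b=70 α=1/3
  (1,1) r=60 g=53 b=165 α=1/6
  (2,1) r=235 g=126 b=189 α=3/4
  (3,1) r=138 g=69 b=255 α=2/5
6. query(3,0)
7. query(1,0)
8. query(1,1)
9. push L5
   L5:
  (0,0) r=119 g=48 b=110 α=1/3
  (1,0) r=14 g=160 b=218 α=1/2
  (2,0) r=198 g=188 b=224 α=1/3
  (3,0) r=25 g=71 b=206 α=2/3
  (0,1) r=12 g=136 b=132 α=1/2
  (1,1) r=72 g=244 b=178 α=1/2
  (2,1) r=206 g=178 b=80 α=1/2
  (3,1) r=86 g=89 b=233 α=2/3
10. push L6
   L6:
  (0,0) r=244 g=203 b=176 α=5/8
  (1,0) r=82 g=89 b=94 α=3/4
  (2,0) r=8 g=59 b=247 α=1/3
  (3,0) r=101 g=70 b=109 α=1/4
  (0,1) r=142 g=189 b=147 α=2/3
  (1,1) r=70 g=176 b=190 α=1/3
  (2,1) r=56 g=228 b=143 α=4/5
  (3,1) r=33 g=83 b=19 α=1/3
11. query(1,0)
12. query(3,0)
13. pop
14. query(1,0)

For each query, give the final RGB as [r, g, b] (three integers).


query (1,1) [L1,L2] — begin 0,0,0
after L1 α=2/5: [18/5, 268/5, 376/5]
after L2 α=2/3: [788/15, 316/5, 2876/15]
= [53, 63, 192]

(3,0) stack=L1,L2,L3,L4; from [0,0,0]:
after L1 α=2/3: [218/3, 70/3, 6]
after L2 α=2/3: [1040/9, 1018/9, 8]
after L3 α=3/5: [2593/45, 8489/45, 556/5]
after L4 α=1/2: [6494/45, 7237/45, 423/5]
= [144, 161, 85]

query (1,0) [L1,L2,L3,L4] — begin 0,0,0
after L1 α=1/2: [33, 83/2, 90]
after L2 α=1/6: [133/2, 899/12, 349/3]
after L3 α=2/3: [805/6, 3083/36, 1015/9]
after L4 α=3/7: [2465/21, 6701/63, 1309/9]
= [117, 106, 145]

at x=1,y=1 over L1,L2,L3,L4:
after L1 α=2/5: [18/5, 268/5, 376/5]
after L2 α=2/3: [788/15, 316/5, 2876/15]
after L3 α=5/6: [6244/45, 5291/30, 4888/45]
after L4 α=1/6: [3392/27, 5609/36, 6373/54]
rounded: [126, 156, 118]

at x=1,y=0 over L1,L2,L3,L4,L5,L6:
+L1 (α=1/2) → [33, 83/2, 90]
+L2 (α=1/6) → [133/2, 899/12, 349/3]
+L3 (α=2/3) → [805/6, 3083/36, 1015/9]
+L4 (α=3/7) → [2465/21, 6701/63, 1309/9]
+L5 (α=1/2) → [2759/42, 16781/126, 3271/18]
+L6 (α=3/4) → [13091/168, 50423/504, 8347/72]
→ [78, 100, 116]

(3,0) stack=L1,L2,L3,L4,L5,L6; from [0,0,0]:
+L1 (α=2/3) → [218/3, 70/3, 6]
+L2 (α=2/3) → [1040/9, 1018/9, 8]
+L3 (α=3/5) → [2593/45, 8489/45, 556/5]
+L4 (α=1/2) → [6494/45, 7237/45, 423/5]
+L5 (α=2/3) → [8744/135, 13627/135, 2483/15]
+L6 (α=1/4) → [13289/180, 16777/180, 757/5]
→ [74, 93, 151]

at x=1,y=0 over L1,L2,L3,L4,L5:
+L1 (α=1/2) → [33, 83/2, 90]
+L2 (α=1/6) → [133/2, 899/12, 349/3]
+L3 (α=2/3) → [805/6, 3083/36, 1015/9]
+L4 (α=3/7) → [2465/21, 6701/63, 1309/9]
+L5 (α=1/2) → [2759/42, 16781/126, 3271/18]
→ [66, 133, 182]


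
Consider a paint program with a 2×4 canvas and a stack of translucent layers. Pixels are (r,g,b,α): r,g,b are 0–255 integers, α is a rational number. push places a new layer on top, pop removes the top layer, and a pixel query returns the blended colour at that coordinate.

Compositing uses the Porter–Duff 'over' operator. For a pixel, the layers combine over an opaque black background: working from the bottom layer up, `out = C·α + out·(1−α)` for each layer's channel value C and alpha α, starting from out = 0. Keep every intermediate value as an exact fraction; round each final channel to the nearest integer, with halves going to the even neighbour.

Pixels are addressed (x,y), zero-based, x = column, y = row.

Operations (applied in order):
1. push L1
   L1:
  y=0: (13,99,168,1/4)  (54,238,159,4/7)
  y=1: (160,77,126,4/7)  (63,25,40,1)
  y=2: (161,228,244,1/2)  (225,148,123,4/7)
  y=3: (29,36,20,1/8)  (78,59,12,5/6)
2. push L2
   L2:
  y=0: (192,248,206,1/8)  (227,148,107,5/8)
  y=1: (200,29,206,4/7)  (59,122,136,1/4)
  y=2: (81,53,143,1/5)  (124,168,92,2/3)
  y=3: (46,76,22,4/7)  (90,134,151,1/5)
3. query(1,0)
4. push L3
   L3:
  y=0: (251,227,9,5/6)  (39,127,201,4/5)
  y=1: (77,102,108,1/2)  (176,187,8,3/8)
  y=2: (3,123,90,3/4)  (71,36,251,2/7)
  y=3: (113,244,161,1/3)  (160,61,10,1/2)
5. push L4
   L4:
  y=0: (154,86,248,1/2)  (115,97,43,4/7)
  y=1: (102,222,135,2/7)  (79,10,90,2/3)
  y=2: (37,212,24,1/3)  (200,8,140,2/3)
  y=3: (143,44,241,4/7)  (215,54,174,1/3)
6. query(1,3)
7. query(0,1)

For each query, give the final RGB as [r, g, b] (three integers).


(1,0) stack=L1,L2; from [0,0,0]:
after L1 α=4/7: [216/7, 136, 636/7]
after L2 α=5/8: [8593/56, 287/2, 5653/56]
→ [153, 144, 101]

at x=1,y=3 over L1,L2,L3,L4:
+L1 (α=5/6) → [65, 295/6, 10]
+L2 (α=1/5) → [70, 992/15, 191/5]
+L3 (α=1/2) → [115, 1907/30, 241/10]
+L4 (α=1/3) → [445/3, 2717/45, 1111/15]
rounded: [148, 60, 74]

query (0,1) [L1,L2,L3,L4] — begin 0,0,0
L1 α=4/7: [640/7, 44, 72]
L2 α=4/7: [7520/49, 248/7, 1040/7]
L3 α=1/2: [11293/98, 481/7, 898/7]
L4 α=2/7: [76457/686, 5513/49, 6380/49]
rounded: [111, 113, 130]


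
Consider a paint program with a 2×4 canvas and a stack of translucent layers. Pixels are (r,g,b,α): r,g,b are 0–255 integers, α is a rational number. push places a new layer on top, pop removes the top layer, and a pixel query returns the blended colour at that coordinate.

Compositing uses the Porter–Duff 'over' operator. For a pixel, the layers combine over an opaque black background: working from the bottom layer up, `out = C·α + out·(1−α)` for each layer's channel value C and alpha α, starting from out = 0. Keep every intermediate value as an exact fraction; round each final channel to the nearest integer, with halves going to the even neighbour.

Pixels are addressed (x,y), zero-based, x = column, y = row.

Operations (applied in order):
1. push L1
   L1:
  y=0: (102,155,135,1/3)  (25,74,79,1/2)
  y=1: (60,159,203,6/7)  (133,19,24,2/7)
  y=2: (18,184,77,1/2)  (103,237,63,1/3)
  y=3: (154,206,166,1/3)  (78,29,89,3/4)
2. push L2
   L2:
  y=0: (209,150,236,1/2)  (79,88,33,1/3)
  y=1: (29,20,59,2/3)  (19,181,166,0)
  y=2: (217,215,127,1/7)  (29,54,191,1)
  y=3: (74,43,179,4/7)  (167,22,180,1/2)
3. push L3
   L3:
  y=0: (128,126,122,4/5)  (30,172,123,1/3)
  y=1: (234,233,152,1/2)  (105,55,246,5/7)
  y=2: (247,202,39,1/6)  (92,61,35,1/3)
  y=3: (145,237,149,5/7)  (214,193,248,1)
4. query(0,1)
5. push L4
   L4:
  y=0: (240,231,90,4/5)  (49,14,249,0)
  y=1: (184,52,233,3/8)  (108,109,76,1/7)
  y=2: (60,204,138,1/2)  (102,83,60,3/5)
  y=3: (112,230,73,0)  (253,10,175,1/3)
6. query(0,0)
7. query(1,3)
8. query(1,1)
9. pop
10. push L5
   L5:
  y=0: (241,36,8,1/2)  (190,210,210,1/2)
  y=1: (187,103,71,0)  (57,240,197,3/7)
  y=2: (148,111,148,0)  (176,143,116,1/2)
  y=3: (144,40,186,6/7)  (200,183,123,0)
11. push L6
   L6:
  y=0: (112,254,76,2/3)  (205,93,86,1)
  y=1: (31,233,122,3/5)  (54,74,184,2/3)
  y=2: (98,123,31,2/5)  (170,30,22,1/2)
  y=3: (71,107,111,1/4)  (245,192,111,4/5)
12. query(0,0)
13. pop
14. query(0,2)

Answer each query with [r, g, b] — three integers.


query (0,1) [L1,L2,L3] — begin 0,0,0
L1 α=6/7: [360/7, 954/7, 174]
L2 α=2/3: [766/21, 1234/21, 292/3]
L3 α=1/2: [2840/21, 6127/42, 374/3]
→ [135, 146, 125]

(0,0) stack=L1,L2,L3,L4; from [0,0,0]:
+L1 (α=1/3) → [34, 155/3, 45]
+L2 (α=1/2) → [243/2, 605/6, 281/2]
+L3 (α=4/5) → [1267/10, 3629/30, 1257/10]
+L4 (α=4/5) → [10867/50, 31349/150, 4857/50]
→ [217, 209, 97]

at x=1,y=3 over L1,L2,L3,L4:
+L1 (α=3/4) → [117/2, 87/4, 267/4]
+L2 (α=1/2) → [451/4, 175/8, 987/8]
+L3 (α=1) → [214, 193, 248]
+L4 (α=1/3) → [227, 132, 671/3]
→ [227, 132, 224]

at x=1,y=1 over L1,L2,L3,L4:
after L1 α=2/7: [38, 38/7, 48/7]
after L2 α=0: [38, 38/7, 48/7]
after L3 α=5/7: [601/7, 2001/49, 8706/49]
after L4 α=1/7: [4362/49, 17347/343, 55960/343]
→ [89, 51, 163]

query (0,0) [L1,L2,L3,L5,L6] — begin 0,0,0
after L1 α=1/3: [34, 155/3, 45]
after L2 α=1/2: [243/2, 605/6, 281/2]
after L3 α=4/5: [1267/10, 3629/30, 1257/10]
after L5 α=1/2: [3677/20, 4709/60, 1337/20]
after L6 α=2/3: [2719/20, 35189/180, 1459/20]
rounded: [136, 195, 73]

at x=0,y=2 over L1,L2,L3,L5:
after L1 α=1/2: [9, 92, 77/2]
after L2 α=1/7: [271/7, 767/7, 358/7]
after L3 α=1/6: [514/7, 5249/42, 2063/42]
after L5 α=0: [514/7, 5249/42, 2063/42]
rounded: [73, 125, 49]


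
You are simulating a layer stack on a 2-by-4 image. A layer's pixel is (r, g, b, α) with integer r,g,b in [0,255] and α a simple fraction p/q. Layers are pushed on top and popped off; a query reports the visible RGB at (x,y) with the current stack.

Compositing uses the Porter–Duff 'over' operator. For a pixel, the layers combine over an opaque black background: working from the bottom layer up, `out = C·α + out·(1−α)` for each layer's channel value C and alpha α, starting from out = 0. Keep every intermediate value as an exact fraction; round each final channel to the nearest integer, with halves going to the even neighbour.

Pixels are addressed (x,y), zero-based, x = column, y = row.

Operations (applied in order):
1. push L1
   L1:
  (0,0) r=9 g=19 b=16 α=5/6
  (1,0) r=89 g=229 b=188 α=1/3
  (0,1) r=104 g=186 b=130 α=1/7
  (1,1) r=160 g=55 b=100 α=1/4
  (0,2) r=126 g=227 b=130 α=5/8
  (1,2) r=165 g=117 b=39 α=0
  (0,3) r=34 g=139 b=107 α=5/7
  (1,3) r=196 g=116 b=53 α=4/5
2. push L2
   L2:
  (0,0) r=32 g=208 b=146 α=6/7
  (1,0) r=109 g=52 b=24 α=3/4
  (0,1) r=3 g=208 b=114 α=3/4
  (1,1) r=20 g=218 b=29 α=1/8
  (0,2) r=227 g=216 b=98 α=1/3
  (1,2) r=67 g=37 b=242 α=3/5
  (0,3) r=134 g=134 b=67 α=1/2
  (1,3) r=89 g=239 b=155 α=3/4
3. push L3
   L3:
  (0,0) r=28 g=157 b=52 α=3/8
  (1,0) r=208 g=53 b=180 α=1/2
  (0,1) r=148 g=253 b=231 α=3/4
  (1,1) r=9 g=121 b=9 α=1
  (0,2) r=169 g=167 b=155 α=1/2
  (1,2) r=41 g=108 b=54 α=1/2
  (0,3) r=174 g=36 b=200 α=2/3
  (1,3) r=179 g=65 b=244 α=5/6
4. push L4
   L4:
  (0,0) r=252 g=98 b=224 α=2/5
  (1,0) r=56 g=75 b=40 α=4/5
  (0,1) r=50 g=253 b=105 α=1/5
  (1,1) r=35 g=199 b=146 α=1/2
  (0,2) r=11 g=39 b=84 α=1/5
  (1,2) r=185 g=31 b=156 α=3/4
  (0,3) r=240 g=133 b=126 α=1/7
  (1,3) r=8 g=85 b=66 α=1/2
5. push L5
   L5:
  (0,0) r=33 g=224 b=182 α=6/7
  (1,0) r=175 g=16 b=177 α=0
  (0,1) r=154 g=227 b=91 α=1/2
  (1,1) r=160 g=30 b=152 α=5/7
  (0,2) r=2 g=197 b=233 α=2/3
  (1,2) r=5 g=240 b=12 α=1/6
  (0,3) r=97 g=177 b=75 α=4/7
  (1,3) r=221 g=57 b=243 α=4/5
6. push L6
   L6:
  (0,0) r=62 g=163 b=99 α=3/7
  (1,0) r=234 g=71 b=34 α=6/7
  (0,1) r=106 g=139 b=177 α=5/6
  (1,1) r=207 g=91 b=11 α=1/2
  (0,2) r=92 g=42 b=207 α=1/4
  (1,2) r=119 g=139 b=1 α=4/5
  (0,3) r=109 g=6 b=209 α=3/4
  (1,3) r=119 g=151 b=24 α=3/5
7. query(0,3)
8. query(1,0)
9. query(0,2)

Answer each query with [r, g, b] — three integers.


query (0,3) [L1,L2,L3,L4,L5,L6] — begin 0,0,0
+L1 (α=5/7) → [170/7, 695/7, 535/7]
+L2 (α=1/2) → [554/7, 1633/14, 502/7]
+L3 (α=2/3) → [2990/21, 2641/42, 3302/21]
+L4 (α=1/7) → [7660/49, 3572/49, 7486/49]
+L5 (α=4/7) → [41992/343, 45408/343, 37158/343]
+L6 (α=3/4) → [154153/1372, 25791/686, 252219/1372]
rounded: [112, 38, 184]

query (1,0) [L1,L2,L3,L4,L5,L6] — begin 0,0,0
+L1 (α=1/3) → [89/3, 229/3, 188/3]
+L2 (α=3/4) → [535/6, 697/12, 101/3]
+L3 (α=1/2) → [1783/12, 1333/24, 641/6]
+L4 (α=4/5) → [4471/60, 8533/120, 1601/30]
+L5 (α=0) → [4471/60, 8533/120, 1601/30]
+L6 (α=6/7) → [12673/60, 59653/840, 1103/30]
→ [211, 71, 37]

at x=0,y=2 over L1,L2,L3,L4,L5,L6:
after L1 α=5/8: [315/4, 1135/8, 325/4]
after L2 α=1/3: [769/6, 1999/12, 521/6]
after L3 α=1/2: [1783/12, 4003/24, 1451/12]
after L4 α=1/5: [1816/15, 4237/30, 1703/15]
after L5 α=2/3: [1876/45, 16057/90, 8693/45]
after L6 α=1/4: [814/15, 17317/120, 5899/30]
→ [54, 144, 197]


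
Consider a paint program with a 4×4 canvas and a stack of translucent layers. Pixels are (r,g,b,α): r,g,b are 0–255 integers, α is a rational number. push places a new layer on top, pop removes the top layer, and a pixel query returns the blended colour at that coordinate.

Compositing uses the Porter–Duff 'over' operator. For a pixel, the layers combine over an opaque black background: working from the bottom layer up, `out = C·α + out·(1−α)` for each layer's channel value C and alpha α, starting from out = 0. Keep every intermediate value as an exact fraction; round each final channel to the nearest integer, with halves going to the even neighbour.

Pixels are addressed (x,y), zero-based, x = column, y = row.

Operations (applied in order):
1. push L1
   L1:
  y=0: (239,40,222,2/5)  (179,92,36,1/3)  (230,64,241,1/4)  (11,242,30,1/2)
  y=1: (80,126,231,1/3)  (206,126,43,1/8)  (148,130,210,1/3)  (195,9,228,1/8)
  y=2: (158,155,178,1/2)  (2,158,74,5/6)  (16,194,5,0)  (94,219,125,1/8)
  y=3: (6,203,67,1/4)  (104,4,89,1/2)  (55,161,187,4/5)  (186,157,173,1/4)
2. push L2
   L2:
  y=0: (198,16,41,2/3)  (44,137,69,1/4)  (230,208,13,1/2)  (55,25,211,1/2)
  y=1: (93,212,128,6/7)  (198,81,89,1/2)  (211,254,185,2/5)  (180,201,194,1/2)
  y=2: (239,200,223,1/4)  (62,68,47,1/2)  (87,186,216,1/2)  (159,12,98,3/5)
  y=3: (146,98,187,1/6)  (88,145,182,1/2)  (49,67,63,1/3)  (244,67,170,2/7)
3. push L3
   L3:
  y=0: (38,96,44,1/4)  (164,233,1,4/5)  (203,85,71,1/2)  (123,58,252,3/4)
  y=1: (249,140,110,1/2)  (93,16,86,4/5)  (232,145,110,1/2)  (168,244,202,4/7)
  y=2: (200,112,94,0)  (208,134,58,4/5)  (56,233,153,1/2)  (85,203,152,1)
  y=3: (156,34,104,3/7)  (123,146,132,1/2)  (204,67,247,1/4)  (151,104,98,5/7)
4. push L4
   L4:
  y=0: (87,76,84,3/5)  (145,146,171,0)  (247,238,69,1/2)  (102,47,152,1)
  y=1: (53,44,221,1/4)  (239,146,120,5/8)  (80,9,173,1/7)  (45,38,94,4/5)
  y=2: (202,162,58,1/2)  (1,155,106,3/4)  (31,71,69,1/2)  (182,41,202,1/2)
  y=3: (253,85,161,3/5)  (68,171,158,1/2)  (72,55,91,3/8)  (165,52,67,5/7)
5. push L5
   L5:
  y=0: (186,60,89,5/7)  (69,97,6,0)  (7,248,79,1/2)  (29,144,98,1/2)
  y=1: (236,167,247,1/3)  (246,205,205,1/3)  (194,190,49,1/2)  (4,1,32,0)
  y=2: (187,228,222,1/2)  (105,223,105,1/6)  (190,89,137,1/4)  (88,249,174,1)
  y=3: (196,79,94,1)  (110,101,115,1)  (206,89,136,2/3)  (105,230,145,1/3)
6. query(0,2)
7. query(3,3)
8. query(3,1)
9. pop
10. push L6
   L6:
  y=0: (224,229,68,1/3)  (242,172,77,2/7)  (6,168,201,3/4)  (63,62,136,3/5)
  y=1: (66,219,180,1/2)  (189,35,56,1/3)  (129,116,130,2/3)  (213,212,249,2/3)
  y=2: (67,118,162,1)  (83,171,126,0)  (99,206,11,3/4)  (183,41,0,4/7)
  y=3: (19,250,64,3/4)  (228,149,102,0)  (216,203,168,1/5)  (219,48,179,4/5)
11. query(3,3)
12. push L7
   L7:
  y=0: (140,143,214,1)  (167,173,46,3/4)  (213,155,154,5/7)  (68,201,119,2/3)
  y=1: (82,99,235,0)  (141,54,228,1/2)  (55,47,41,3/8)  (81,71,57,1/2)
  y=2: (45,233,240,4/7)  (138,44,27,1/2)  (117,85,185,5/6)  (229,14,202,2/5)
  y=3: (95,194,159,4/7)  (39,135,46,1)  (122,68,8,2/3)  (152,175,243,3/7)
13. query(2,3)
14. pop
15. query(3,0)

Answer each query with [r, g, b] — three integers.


at x=0,y=2 over L1,L2,L3,L4,L5:
L1 α=1/2: [79, 155/2, 89]
L2 α=1/4: [119, 865/8, 245/2]
L3 α=0: [119, 865/8, 245/2]
L4 α=1/2: [321/2, 2161/16, 361/4]
L5 α=1/2: [695/4, 5809/32, 1249/8]
= [174, 182, 156]

at x=3,y=3 over L1,L2,L3,L4,L5:
after L1 α=1/4: [93/2, 157/4, 173/4]
after L2 α=2/7: [1441/14, 1321/28, 2225/28]
after L3 α=5/7: [6726/49, 8601/98, 9085/98]
after L4 α=5/7: [53877/343, 21341/343, 25500/343]
after L5 α=1/3: [47923/343, 40524/343, 100735/1029]
= [140, 118, 98]

query (3,1) [L1,L2,L3,L4,L5] — begin 0,0,0
after L1 α=1/8: [195/8, 9/8, 57/2]
after L2 α=1/2: [1635/16, 1617/16, 445/4]
after L3 α=4/7: [15657/112, 20467/112, 4567/28]
after L4 α=4/5: [35817/560, 37491/560, 3019/28]
after L5 α=0: [35817/560, 37491/560, 3019/28]
→ [64, 67, 108]

at x=3,y=3 over L1,L2,L3,L4,L6:
L1 α=1/4: [93/2, 157/4, 173/4]
L2 α=2/7: [1441/14, 1321/28, 2225/28]
L3 α=5/7: [6726/49, 8601/98, 9085/98]
L4 α=5/7: [53877/343, 21341/343, 25500/343]
L6 α=4/5: [70869/343, 87197/1715, 271088/1715]
= [207, 51, 158]

(2,3) stack=L1,L2,L3,L4,L6,L7; from [0,0,0]:
L1 α=4/5: [44, 644/5, 748/5]
L2 α=1/3: [137/3, 541/5, 1811/15]
L3 α=1/4: [341/4, 979/10, 1523/10]
L4 α=3/8: [2569/32, 1309/16, 2069/16]
L6 α=1/5: [4297/40, 2121/20, 2741/20]
L7 α=2/3: [14057/120, 4841/60, 3061/60]
→ [117, 81, 51]

(3,0) stack=L1,L2,L3,L4,L6; from [0,0,0]:
+L1 (α=1/2) → [11/2, 121, 15]
+L2 (α=1/2) → [121/4, 73, 113]
+L3 (α=3/4) → [1597/16, 247/4, 869/4]
+L4 (α=1) → [102, 47, 152]
+L6 (α=3/5) → [393/5, 56, 712/5]
→ [79, 56, 142]
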